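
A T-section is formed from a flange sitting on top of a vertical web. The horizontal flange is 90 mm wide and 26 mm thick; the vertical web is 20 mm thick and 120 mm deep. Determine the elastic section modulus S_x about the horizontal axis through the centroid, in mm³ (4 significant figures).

Split into non-overlapping primitives; take the origin at the lower-left of the bounding box.
Flange: 90 × 26, A = 2 340 mm², y = 133 mm, Ī = 131 820 mm⁴.
Web: 20 × 120, A = 2 400 mm², y = 60 mm, Ī = 2 880 000 mm⁴.
Centroid: ȳ = ΣA·y / ΣA = 96.038 mm.
Transfer each piece to the horizontal axis through the centroid using Ī + A·d² with d = y − 96.038:
  flange: d = 36.962 mm → contributes +3 328 708 mm⁴
  web: d = -36.038 mm → contributes +5 996 965 mm⁴
Total I = 9 325 673 mm⁴.
Extreme fibre distance c = 96.038 mm; S = I/c = 97 104 mm³.

S_x ≈ 9.710 × 10⁴ mm³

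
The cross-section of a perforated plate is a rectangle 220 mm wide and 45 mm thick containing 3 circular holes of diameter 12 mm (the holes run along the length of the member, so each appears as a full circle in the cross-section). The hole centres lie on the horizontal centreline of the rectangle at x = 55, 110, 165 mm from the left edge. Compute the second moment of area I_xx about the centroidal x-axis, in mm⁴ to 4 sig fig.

I_xx ≈ 1.668 × 10⁶ mm⁴

Break the section into simple shapes (no overlaps), measuring from the bottom-left corner of the bounding box.
Plate: 220 × 45, A = 9 900 mm², y = 22.5 mm, Ī = 1 670 625 mm⁴.
Hole 1 (subtracted): ⌀12, A = 113.097 mm², y = 22.5 mm, Ī = 1017.88 mm⁴.
Hole 2 (subtracted): ⌀12, A = 113.097 mm², y = 22.5 mm, Ī = 1017.88 mm⁴.
Hole 3 (subtracted): ⌀12, A = 113.097 mm², y = 22.5 mm, Ī = 1017.88 mm⁴.
By symmetry the centroid is at mid-height, ȳ = 22.5 mm.
All pieces are centred on the centroidal x-axis, so I = ΣĪ (holes subtracted) = 1 667 571 mm⁴.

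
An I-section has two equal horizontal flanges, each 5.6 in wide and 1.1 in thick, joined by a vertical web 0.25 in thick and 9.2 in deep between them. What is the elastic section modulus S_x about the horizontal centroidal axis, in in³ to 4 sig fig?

Decompose the section into non-overlapping parts with the origin at the bottom-left of its bounding rectangle.
Bottom flange: 5.6 × 1.1, A = 6.16 in², y = 0.55 in, Ī = 0.621133 in⁴.
Web: 0.25 × 9.2, A = 2.3 in², y = 5.7 in, Ī = 16.2227 in⁴.
Top flange: 5.6 × 1.1, A = 6.16 in², y = 10.85 in, Ī = 0.621133 in⁴.
By symmetry the centroid is at mid-height, ȳ = 5.7 in.
Transfer each piece to the horizontal centroidal axis using Ī + A·d² with d = y − 5.7:
  bottom flange: d = -5.15 in → contributes +164 in⁴
  web: d = 0 in → contributes +16.2227 in⁴
  top flange: d = 5.15 in → contributes +164 in⁴
Total I = 344.222 in⁴.
Extreme fibre distance c = 5.7 in; S = I/c = 60.3898 in³.

S_x ≈ 60.39 in³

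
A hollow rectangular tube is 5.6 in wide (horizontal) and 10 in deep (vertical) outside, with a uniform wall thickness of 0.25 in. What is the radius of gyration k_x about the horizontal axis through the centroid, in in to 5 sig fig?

Treat the section as a set of non-overlapping primitives; coordinates are from the bounding-box lower-left.
Outer rectangle: 5.6 × 10, A = 56 in², y = 5 in, Ī = 466.6667 in⁴.
Inner void (subtracted): 5.1 × 9.5, A = 48.45 in², y = 5 in, Ī = 364.3844 in⁴.
By symmetry the centroid is at mid-height, ȳ = 5 in.
All pieces are centred on the horizontal axis through the centroid, so I = ΣĪ (holes subtracted) = 102.2823 in⁴.
Radius of gyration: k = √(I/A) = √(102.2823 / 7.55) = 3.680669 in.

k_x ≈ 3.6807 in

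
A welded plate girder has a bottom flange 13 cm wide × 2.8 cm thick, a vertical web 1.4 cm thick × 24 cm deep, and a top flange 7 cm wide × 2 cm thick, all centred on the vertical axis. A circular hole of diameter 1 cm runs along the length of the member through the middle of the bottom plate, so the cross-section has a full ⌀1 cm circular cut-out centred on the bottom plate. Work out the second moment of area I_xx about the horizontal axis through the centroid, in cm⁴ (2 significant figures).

I_xx ≈ 9400 cm⁴

Split into non-overlapping primitives; take the origin at the lower-left of the bounding box.
Bottom plate: 13 × 2.8, A = 36.4 cm², y = 1.4 cm, Ī = 23.78 cm⁴.
Web plate: 1.4 × 24, A = 33.6 cm², y = 14.8 cm, Ī = 1 613 cm⁴.
Top plate: 7 × 2, A = 14 cm², y = 27.8 cm, Ī = 4.667 cm⁴.
Hole (subtracted): ⌀1, A = 0.7854 cm², y = 1.4 cm, Ī = 0.04909 cm⁴.
Centroid: ȳ = ΣA·y / ΣA = 11.25 cm.
Transfer each piece to the horizontal axis through the centroid using Ī + A·d² with d = y − 11.25:
  bottom plate: d = -9.852 cm → contributes +3 557 cm⁴
  web plate: d = 3.548 cm → contributes +2 036 cm⁴
  top plate: d = 16.55 cm → contributes +3 838 cm⁴
  hole: d = -9.852 cm → contributes −76.28 cm⁴
Total I = 9 355 cm⁴.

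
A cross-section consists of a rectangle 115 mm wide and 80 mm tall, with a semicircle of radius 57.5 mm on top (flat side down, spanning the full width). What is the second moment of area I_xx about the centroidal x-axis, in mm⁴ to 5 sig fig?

I_xx ≈ 1.9875 × 10⁷ mm⁴

Split into non-overlapping primitives; take the origin at the lower-left of the bounding box.
Rectangular body: 115 × 80, A = 9 200 mm², y = 40 mm, Ī = 4 906 667 mm⁴.
Semicircular cap: semicircle r = 57.5, A = 5193.445 mm², y = 104.4038 mm, Ī = 1 199 785 mm⁴.
Centroid: ȳ = ΣA·y / ΣA = 63.23817 mm.
Transfer each piece to the centroidal x-axis using Ī + A·d² with d = y − 63.23817:
  rectangular body: d = -23.23817 mm → contributes +9 874 784 mm⁴
  semicircular cap: d = 41.16558 mm → contributes +10 000 625 mm⁴
Total I = 19 875 409 mm⁴.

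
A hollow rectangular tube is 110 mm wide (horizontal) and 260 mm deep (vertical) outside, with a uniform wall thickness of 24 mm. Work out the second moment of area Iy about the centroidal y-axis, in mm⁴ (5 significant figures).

Split into non-overlapping primitives; take the origin at the lower-left of the bounding box.
Outer rectangle: 110 × 260, A = 28 600 mm², x = 55 mm, Ī = 28 838 333 mm⁴.
Inner void (subtracted): 62 × 212, A = 13 144 mm², x = 55 mm, Ī = 4 210 461 mm⁴.
By symmetry the centroid is at mid-width, x̄ = 55 mm.
All pieces are centred on the centroidal y-axis, so I = ΣĪ (holes subtracted) = 24 627 872 mm⁴.

Iy ≈ 2.4628 × 10⁷ mm⁴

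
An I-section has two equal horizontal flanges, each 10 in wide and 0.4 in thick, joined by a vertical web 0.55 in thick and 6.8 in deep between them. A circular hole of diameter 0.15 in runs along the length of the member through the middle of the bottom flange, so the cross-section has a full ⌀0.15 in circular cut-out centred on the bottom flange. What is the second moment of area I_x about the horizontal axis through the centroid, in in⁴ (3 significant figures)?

I_x ≈ 118 in⁴

Split into non-overlapping primitives; take the origin at the lower-left of the bounding box.
Bottom flange: 10 × 0.4, A = 4 in², y = 0.2 in, Ī = 0.053333 in⁴.
Web: 0.55 × 6.8, A = 3.74 in², y = 3.8 in, Ī = 14.411 in⁴.
Top flange: 10 × 0.4, A = 4 in², y = 7.4 in, Ī = 0.053333 in⁴.
Hole (subtracted): ⌀0.15, A = 0.017671 in², y = 0.2 in, Ī = 0.00002485 in⁴.
Centroid: ȳ = ΣA·y / ΣA = 3.8054 in.
Transfer each piece to the horizontal axis through the centroid using Ī + A·d² with d = y − 3.8054:
  bottom flange: d = -3.6054 in → contributes +52.05 in⁴
  web: d = -0.005427 in → contributes +14.412 in⁴
  top flange: d = 3.5946 in → contributes +51.737 in⁴
  hole: d = -3.6054 in → contributes −0.22974 in⁴
Total I = 117.97 in⁴.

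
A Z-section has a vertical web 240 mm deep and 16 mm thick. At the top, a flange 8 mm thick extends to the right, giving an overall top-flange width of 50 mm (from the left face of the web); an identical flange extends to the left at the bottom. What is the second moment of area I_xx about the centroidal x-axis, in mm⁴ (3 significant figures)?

Treat the section as a set of non-overlapping primitives; coordinates are from the bounding-box lower-left.
Web: 16 × 240, A = 3 840 mm², y = 120 mm, Ī = 18 432 000 mm⁴.
Top flange (beyond web): 34 × 8, A = 272 mm², y = 236 mm, Ī = 1450.7 mm⁴.
Bottom flange (beyond web): 34 × 8, A = 272 mm², y = 4 mm, Ī = 1450.7 mm⁴.
Centroid: ȳ = ΣA·y / ΣA = 120 mm.
Transfer each piece to the centroidal x-axis using Ī + A·d² with d = y − 120:
  web: d = 0 mm → contributes +18 432 000 mm⁴
  top flange (beyond web): d = 116 mm → contributes +3 661 483 mm⁴
  bottom flange (beyond web): d = -116 mm → contributes +3 661 483 mm⁴
Total I = 25 754 965 mm⁴.

I_xx ≈ 2.58 × 10⁷ mm⁴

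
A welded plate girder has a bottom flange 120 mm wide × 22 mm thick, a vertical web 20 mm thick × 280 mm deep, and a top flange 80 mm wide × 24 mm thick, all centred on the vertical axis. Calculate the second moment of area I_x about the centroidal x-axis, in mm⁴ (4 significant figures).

Decompose the section into non-overlapping parts with the origin at the bottom-left of its bounding rectangle.
Bottom plate: 120 × 22, A = 2 640 mm², y = 11 mm, Ī = 106 480 mm⁴.
Web plate: 20 × 280, A = 5 600 mm², y = 162 mm, Ī = 36 586 667 mm⁴.
Top plate: 80 × 24, A = 1 920 mm², y = 314 mm, Ī = 92 160 mm⁴.
Centroid: ȳ = ΣA·y / ΣA = 151.488 mm.
Transfer each piece to the centroidal x-axis using Ī + A·d² with d = y − 151.488:
  bottom plate: d = -140.488 mm → contributes +52 211 978 mm⁴
  web plate: d = 10.5118 mm → contributes +37 205 456 mm⁴
  top plate: d = 162.512 mm → contributes +50 799 530 mm⁴
Total I = 140 216 965 mm⁴.

I_x ≈ 1.402 × 10⁸ mm⁴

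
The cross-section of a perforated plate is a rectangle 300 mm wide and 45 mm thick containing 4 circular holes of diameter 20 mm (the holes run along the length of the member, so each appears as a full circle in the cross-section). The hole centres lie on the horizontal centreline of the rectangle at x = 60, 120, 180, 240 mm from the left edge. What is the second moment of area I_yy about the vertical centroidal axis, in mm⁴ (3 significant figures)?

Split into non-overlapping primitives; take the origin at the lower-left of the bounding box.
Plate: 300 × 45, A = 13 500 mm², x = 150 mm, Ī = 101 250 000 mm⁴.
Hole 1 (subtracted): ⌀20, A = 314.16 mm², x = 60 mm, Ī = 7 854 mm⁴.
Hole 2 (subtracted): ⌀20, A = 314.16 mm², x = 120 mm, Ī = 7 854 mm⁴.
Hole 3 (subtracted): ⌀20, A = 314.16 mm², x = 180 mm, Ī = 7 854 mm⁴.
Hole 4 (subtracted): ⌀20, A = 314.16 mm², x = 240 mm, Ī = 7 854 mm⁴.
By symmetry the centroid is at mid-width, x̄ = 150 mm.
Transfer each piece to the vertical centroidal axis using Ī + A·d² with d = x − 150:
  plate: d = 0 mm → contributes +101 250 000 mm⁴
  hole 1: d = -90 mm → contributes −2 552 544 mm⁴
  hole 2: d = -30 mm → contributes −290 597 mm⁴
  hole 3: d = 30 mm → contributes −290 597 mm⁴
  hole 4: d = 90 mm → contributes −2 552 544 mm⁴
Total I = 95 563 717 mm⁴.

I_yy ≈ 9.56 × 10⁷ mm⁴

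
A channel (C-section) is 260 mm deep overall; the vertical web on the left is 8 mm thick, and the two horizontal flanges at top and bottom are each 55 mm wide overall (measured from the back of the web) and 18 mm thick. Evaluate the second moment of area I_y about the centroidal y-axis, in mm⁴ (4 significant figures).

I_y ≈ 1.028 × 10⁶ mm⁴

Treat the section as a set of non-overlapping primitives; coordinates are from the bounding-box lower-left.
Web: 8 × 260, A = 2 080 mm², x = 4 mm, Ī = 11093.3 mm⁴.
Top flange (beyond web): 47 × 18, A = 846 mm², x = 31.5 mm, Ī = 155 735 mm⁴.
Bottom flange (beyond web): 47 × 18, A = 846 mm², x = 31.5 mm, Ī = 155 735 mm⁴.
Centroid: x̄ = ΣA·x / ΣA = 16.3356 mm.
Transfer each piece to the centroidal y-axis using Ī + A·d² with d = x − 16.3356:
  web: d = -12.3356 mm → contributes +327 602 mm⁴
  top flange (beyond web): d = 15.1644 mm → contributes +350 279 mm⁴
  bottom flange (beyond web): d = 15.1644 mm → contributes +350 279 mm⁴
Total I = 1 028 160 mm⁴.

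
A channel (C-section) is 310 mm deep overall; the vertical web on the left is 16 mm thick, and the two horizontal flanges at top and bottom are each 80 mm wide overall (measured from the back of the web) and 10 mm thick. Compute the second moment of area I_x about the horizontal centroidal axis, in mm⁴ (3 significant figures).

Treat the section as a set of non-overlapping primitives; coordinates are from the bounding-box lower-left.
Web: 16 × 310, A = 4 960 mm², y = 155 mm, Ī = 39 721 333 mm⁴.
Top flange (beyond web): 64 × 10, A = 640 mm², y = 305 mm, Ī = 5333.3 mm⁴.
Bottom flange (beyond web): 64 × 10, A = 640 mm², y = 5 mm, Ī = 5333.3 mm⁴.
By symmetry the centroid is at mid-height, ȳ = 155 mm.
Transfer each piece to the horizontal centroidal axis using Ī + A·d² with d = y − 155:
  web: d = 0 mm → contributes +39 721 333 mm⁴
  top flange (beyond web): d = 150 mm → contributes +14 405 333 mm⁴
  bottom flange (beyond web): d = -150 mm → contributes +14 405 333 mm⁴
Total I = 68 532 000 mm⁴.

I_x ≈ 6.85 × 10⁷ mm⁴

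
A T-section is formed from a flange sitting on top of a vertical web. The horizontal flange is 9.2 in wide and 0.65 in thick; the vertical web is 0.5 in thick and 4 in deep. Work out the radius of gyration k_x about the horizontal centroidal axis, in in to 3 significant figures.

k_x ≈ 1.17 in

Split into non-overlapping primitives; take the origin at the lower-left of the bounding box.
Flange: 9.2 × 0.65, A = 5.98 in², y = 4.325 in, Ī = 0.21055 in⁴.
Web: 0.5 × 4, A = 2 in², y = 2 in, Ī = 2.6667 in⁴.
Centroid: ȳ = ΣA·y / ΣA = 3.7423 in.
Transfer each piece to the horizontal centroidal axis using Ī + A·d² with d = y − 3.7423:
  flange: d = 0.58271 in → contributes +2.241 in⁴
  web: d = -1.7423 in → contributes +8.7378 in⁴
Total I = 10.979 in⁴.
Radius of gyration: k = √(I/A) = √(10.979 / 7.98) = 1.1729 in.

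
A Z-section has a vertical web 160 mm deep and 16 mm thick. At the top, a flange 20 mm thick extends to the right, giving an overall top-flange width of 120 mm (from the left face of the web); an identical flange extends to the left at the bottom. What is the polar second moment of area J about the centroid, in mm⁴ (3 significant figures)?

Decompose the section into non-overlapping parts with the origin at the bottom-left of its bounding rectangle.
Web: 16 × 160, A = 2 560 mm², y = 80 mm, Ī = 5 461 333 mm⁴.
Top flange (beyond web): 104 × 20, A = 2 080 mm², y = 150 mm, Ī = 69 333 mm⁴.
Bottom flange (beyond web): 104 × 20, A = 2 080 mm², y = 10 mm, Ī = 69 333 mm⁴.
Centroid: ȳ = ΣA·y / ΣA = 80 mm.
Transfer each piece to the centroidal x-axis using Ī + A·d² with d = y − 80:
  web: d = 0 mm → contributes +5 461 333 mm⁴
  top flange (beyond web): d = 70 mm → contributes +10 261 333 mm⁴
  bottom flange (beyond web): d = -70 mm → contributes +10 261 333 mm⁴
Total I = 25 984 000 mm⁴.
For the y-axis: x̄ = 112 mm.
Repeating about the centroidal y-axis gives I_y = 18 780 160 mm⁴.
Polar second moment: J = I_x + I_y = 44 764 160 mm⁴.

J ≈ 4.48 × 10⁷ mm⁴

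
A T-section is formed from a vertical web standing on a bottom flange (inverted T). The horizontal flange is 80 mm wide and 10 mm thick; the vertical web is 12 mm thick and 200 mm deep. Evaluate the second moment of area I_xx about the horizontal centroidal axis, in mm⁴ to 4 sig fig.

I_xx ≈ 1.462 × 10⁷ mm⁴

Split into non-overlapping primitives; take the origin at the lower-left of the bounding box.
Flange: 80 × 10, A = 800 mm², y = 5 mm, Ī = 6666.67 mm⁴.
Web: 12 × 200, A = 2 400 mm², y = 110 mm, Ī = 8 000 000 mm⁴.
Centroid: ȳ = ΣA·y / ΣA = 83.75 mm.
Transfer each piece to the horizontal centroidal axis using Ī + A·d² with d = y − 83.75:
  flange: d = -78.75 mm → contributes +4 967 917 mm⁴
  web: d = 26.25 mm → contributes +9 653 750 mm⁴
Total I = 14 621 667 mm⁴.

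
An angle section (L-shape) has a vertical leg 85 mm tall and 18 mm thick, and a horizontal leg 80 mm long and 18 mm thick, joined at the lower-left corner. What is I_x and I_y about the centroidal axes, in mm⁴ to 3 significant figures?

Decompose the section into non-overlapping parts with the origin at the bottom-left of its bounding rectangle.
Vertical leg: 18 × 85, A = 1 530 mm², y = 42.5 mm, Ī = 921 188 mm⁴.
Horizontal leg (remainder): 62 × 18, A = 1 116 mm², y = 9 mm, Ī = 30 132 mm⁴.
Centroid: ȳ = ΣA·y / ΣA = 28.371 mm.
Transfer each piece to the centroidal x-axis using Ī + A·d² with d = y − 28.371:
  vertical leg: d = 14.129 mm → contributes +1 226 630 mm⁴
  horizontal leg (remainder): d = -19.371 mm → contributes +448 884 mm⁴
Total I = 1 675 514 mm⁴.
For the y-axis: x̄ = 25.871 mm.
Repeating about the centroidal y-axis gives I_y = 1 431 292 mm⁴.

I_x ≈ 1.68 × 10⁶ mm⁴, I_y ≈ 1.43 × 10⁶ mm⁴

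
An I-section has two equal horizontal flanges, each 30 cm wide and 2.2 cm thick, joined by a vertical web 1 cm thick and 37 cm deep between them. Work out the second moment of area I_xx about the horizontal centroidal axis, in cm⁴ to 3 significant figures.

Decompose the section into non-overlapping parts with the origin at the bottom-left of its bounding rectangle.
Bottom flange: 30 × 2.2, A = 66 cm², y = 1.1 cm, Ī = 26.62 cm⁴.
Web: 1 × 37, A = 37 cm², y = 20.7 cm, Ī = 4221.1 cm⁴.
Top flange: 30 × 2.2, A = 66 cm², y = 40.3 cm, Ī = 26.62 cm⁴.
By symmetry the centroid is at mid-height, ȳ = 20.7 cm.
Transfer each piece to the horizontal centroidal axis using Ī + A·d² with d = y − 20.7:
  bottom flange: d = -19.6 cm → contributes +25 381 cm⁴
  web: d = 0 cm → contributes +4221.1 cm⁴
  top flange: d = 19.6 cm → contributes +25 381 cm⁴
Total I = 54 983 cm⁴.

I_xx ≈ 5.50 × 10⁴ cm⁴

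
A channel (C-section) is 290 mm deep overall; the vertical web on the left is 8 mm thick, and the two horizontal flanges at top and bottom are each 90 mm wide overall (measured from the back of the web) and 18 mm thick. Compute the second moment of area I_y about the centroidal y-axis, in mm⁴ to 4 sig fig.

I_y ≈ 4.297 × 10⁶ mm⁴

Split into non-overlapping primitives; take the origin at the lower-left of the bounding box.
Web: 8 × 290, A = 2 320 mm², x = 4 mm, Ī = 12373.3 mm⁴.
Top flange (beyond web): 82 × 18, A = 1 476 mm², x = 49 mm, Ī = 827 052 mm⁴.
Bottom flange (beyond web): 82 × 18, A = 1 476 mm², x = 49 mm, Ī = 827 052 mm⁴.
Centroid: x̄ = ΣA·x / ΣA = 29.1973 mm.
Transfer each piece to the centroidal y-axis using Ī + A·d² with d = x − 29.1973:
  web: d = -25.1973 mm → contributes +1 485 347 mm⁴
  top flange (beyond web): d = 19.8027 mm → contributes +1 405 863 mm⁴
  bottom flange (beyond web): d = 19.8027 mm → contributes +1 405 863 mm⁴
Total I = 4 297 072 mm⁴.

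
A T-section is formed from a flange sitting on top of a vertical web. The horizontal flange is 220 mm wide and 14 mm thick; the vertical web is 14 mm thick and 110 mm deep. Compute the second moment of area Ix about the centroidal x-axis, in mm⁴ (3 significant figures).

Decompose the section into non-overlapping parts with the origin at the bottom-left of its bounding rectangle.
Flange: 220 × 14, A = 3 080 mm², y = 117 mm, Ī = 50 307 mm⁴.
Web: 14 × 110, A = 1 540 mm², y = 55 mm, Ī = 1 552 833 mm⁴.
Centroid: ȳ = ΣA·y / ΣA = 96.333 mm.
Transfer each piece to the centroidal x-axis using Ī + A·d² with d = y − 96.333:
  flange: d = 20.667 mm → contributes +1 365 809 mm⁴
  web: d = -41.333 mm → contributes +4 183 838 mm⁴
Total I = 5 549 647 mm⁴.

Ix ≈ 5.55 × 10⁶ mm⁴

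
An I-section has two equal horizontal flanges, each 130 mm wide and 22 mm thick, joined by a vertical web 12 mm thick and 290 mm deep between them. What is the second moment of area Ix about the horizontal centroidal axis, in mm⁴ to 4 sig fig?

Ix ≈ 1.638 × 10⁸ mm⁴

Decompose the section into non-overlapping parts with the origin at the bottom-left of its bounding rectangle.
Bottom flange: 130 × 22, A = 2 860 mm², y = 11 mm, Ī = 115 353 mm⁴.
Web: 12 × 290, A = 3 480 mm², y = 167 mm, Ī = 24 389 000 mm⁴.
Top flange: 130 × 22, A = 2 860 mm², y = 323 mm, Ī = 115 353 mm⁴.
By symmetry the centroid is at mid-height, ȳ = 167 mm.
Transfer each piece to the horizontal centroidal axis using Ī + A·d² with d = y − 167:
  bottom flange: d = -156 mm → contributes +69 716 313 mm⁴
  web: d = 0 mm → contributes +24 389 000 mm⁴
  top flange: d = 156 mm → contributes +69 716 313 mm⁴
Total I = 163 821 627 mm⁴.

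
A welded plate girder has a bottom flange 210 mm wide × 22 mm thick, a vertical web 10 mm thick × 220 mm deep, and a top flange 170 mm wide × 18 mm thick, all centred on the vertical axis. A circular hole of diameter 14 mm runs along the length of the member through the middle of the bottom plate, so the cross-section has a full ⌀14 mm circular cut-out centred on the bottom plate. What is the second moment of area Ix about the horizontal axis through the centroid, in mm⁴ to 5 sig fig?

Ix ≈ 1.1467 × 10⁸ mm⁴

Break the section into simple shapes (no overlaps), measuring from the bottom-left corner of the bounding box.
Bottom plate: 210 × 22, A = 4 620 mm², y = 11 mm, Ī = 186 340 mm⁴.
Web plate: 10 × 220, A = 2 200 mm², y = 132 mm, Ī = 8 873 333 mm⁴.
Top plate: 170 × 18, A = 3 060 mm², y = 251 mm, Ī = 82 620 mm⁴.
Hole (subtracted): ⌀14, A = 153.938 mm², y = 11 mm, Ī = 1885.741 mm⁴.
Centroid: ȳ = ΣA·y / ΣA = 113.8782 mm.
Transfer each piece to the horizontal axis through the centroid using Ī + A·d² with d = y − 113.8782:
  bottom plate: d = -102.8782 mm → contributes +49 084 094 mm⁴
  web plate: d = 18.12177 mm → contributes +9 595 810 mm⁴
  top plate: d = 137.1218 mm → contributes +57 617 906 mm⁴
  hole: d = -102.8782 mm → contributes −1 631 155 mm⁴
Total I = 114 666 655 mm⁴.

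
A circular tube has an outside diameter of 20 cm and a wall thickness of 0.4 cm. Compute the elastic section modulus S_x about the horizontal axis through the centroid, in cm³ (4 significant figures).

Break the section into simple shapes (no overlaps), measuring from the bottom-left corner of the bounding box.
Outer circle: ⌀20, A = 314.159 cm², y = 10 cm, Ī = 7853.98 cm⁴.
Bore (subtracted): ⌀19.2, A = 289.529 cm², y = 10 cm, Ī = 6670.75 cm⁴.
By symmetry the centroid is at mid-height, ȳ = 10 cm.
All pieces are centred on the horizontal axis through the centroid, so I = ΣĪ (holes subtracted) = 1183.23 cm⁴.
Extreme fibre distance c = 10 cm; S = I/c = 118.323 cm³.

S_x ≈ 118.3 cm³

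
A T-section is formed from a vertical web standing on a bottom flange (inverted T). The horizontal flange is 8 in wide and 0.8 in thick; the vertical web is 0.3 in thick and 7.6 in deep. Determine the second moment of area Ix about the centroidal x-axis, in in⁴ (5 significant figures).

Break the section into simple shapes (no overlaps), measuring from the bottom-left corner of the bounding box.
Flange: 8 × 0.8, A = 6.4 in², y = 0.4 in, Ī = 0.3413333 in⁴.
Web: 0.3 × 7.6, A = 2.28 in², y = 4.6 in, Ī = 10.9744 in⁴.
Centroid: ȳ = ΣA·y / ΣA = 1.503226 in.
Transfer each piece to the centroidal x-axis using Ī + A·d² with d = y − 1.503226:
  flange: d = -1.103226 in → contributes +8.130819 in⁴
  web: d = 3.096774 in → contributes +32.83962 in⁴
Total I = 40.97044 in⁴.

Ix ≈ 40.970 in⁴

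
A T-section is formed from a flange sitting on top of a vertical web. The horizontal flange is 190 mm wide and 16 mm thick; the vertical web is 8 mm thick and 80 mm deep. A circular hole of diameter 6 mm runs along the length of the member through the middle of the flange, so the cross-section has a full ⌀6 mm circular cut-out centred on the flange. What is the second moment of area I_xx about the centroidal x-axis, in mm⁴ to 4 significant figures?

Treat the section as a set of non-overlapping primitives; coordinates are from the bounding-box lower-left.
Flange: 190 × 16, A = 3 040 mm², y = 88 mm, Ī = 64853.3 mm⁴.
Web: 8 × 80, A = 640 mm², y = 40 mm, Ī = 341 333 mm⁴.
Hole (subtracted): ⌀6, A = 28.2743 mm², y = 88 mm, Ī = 63.6173 mm⁴.
Centroid: ȳ = ΣA·y / ΣA = 79.5875 mm.
Transfer each piece to the centroidal x-axis using Ī + A·d² with d = y − 79.5875:
  flange: d = 8.41246 mm → contributes +279 993 mm⁴
  web: d = -39.5875 mm → contributes +1 344 324 mm⁴
  hole: d = 8.41246 mm → contributes −2064.58 mm⁴
Total I = 1 622 252 mm⁴.

I_xx ≈ 1.622 × 10⁶ mm⁴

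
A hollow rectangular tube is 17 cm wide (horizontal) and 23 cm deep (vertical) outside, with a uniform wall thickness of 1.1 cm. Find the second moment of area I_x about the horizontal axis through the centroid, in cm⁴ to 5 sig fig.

I_x ≈ 6137.9 cm⁴

Break the section into simple shapes (no overlaps), measuring from the bottom-left corner of the bounding box.
Outer rectangle: 17 × 23, A = 391 cm², y = 11.5 cm, Ī = 17236.58 cm⁴.
Inner void (subtracted): 14.8 × 20.8, A = 307.84 cm², y = 11.5 cm, Ī = 11098.66 cm⁴.
By symmetry the centroid is at mid-height, ȳ = 11.5 cm.
All pieces are centred on the horizontal axis through the centroid, so I = ΣĪ (holes subtracted) = 6137.925 cm⁴.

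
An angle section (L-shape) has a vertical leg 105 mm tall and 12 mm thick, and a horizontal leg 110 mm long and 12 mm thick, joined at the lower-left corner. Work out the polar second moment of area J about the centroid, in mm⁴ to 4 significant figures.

Break the section into simple shapes (no overlaps), measuring from the bottom-left corner of the bounding box.
Vertical leg: 12 × 105, A = 1 260 mm², y = 52.5 mm, Ī = 1 157 625 mm⁴.
Horizontal leg (remainder): 98 × 12, A = 1 176 mm², y = 6 mm, Ī = 14 112 mm⁴.
Centroid: ȳ = ΣA·y / ΣA = 30.0517 mm.
Transfer each piece to the centroidal x-axis using Ī + A·d² with d = y − 30.0517:
  vertical leg: d = 22.4483 mm → contributes +1 792 571 mm⁴
  horizontal leg (remainder): d = -24.0517 mm → contributes +694 411 mm⁴
Total I = 2 486 981 mm⁴.
For the y-axis: x̄ = 32.5517 mm.
Repeating about the centroidal y-axis gives I_y = 2 796 346 mm⁴.
Polar second moment: J = I_x + I_y = 5 283 328 mm⁴.

J ≈ 5.283 × 10⁶ mm⁴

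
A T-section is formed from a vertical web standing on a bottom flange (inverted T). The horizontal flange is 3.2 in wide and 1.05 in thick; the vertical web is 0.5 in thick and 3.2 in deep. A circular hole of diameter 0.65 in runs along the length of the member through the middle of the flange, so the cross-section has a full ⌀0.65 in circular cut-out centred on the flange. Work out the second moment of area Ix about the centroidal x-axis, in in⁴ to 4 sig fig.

Ix ≈ 6.393 in⁴

Split into non-overlapping primitives; take the origin at the lower-left of the bounding box.
Flange: 3.2 × 1.05, A = 3.36 in², y = 0.525 in, Ī = 0.3087 in⁴.
Web: 0.5 × 3.2, A = 1.6 in², y = 2.65 in, Ī = 1.36533 in⁴.
Hole (subtracted): ⌀0.65, A = 0.331831 in², y = 0.525 in, Ī = 0.00876241 in⁴.
Centroid: ȳ = ΣA·y / ΣA = 1.25963 in.
Transfer each piece to the centroidal x-axis using Ī + A·d² with d = y − 1.25963:
  flange: d = -0.734632 in → contributes +2.12204 in⁴
  web: d = 1.39037 in → contributes +4.45833 in⁴
  hole: d = -0.734632 in → contributes −0.187846 in⁴
Total I = 6.39252 in⁴.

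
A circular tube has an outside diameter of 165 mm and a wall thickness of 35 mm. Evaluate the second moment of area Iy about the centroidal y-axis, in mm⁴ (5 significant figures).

Iy ≈ 3.2385 × 10⁷ mm⁴

Treat the section as a set of non-overlapping primitives; coordinates are from the bounding-box lower-left.
Outer circle: ⌀165, A = 21382.46 mm², x = 82.5 mm, Ī = 36 383 601 mm⁴.
Bore (subtracted): ⌀95, A = 7088.218 mm², x = 82.5 mm, Ī = 3 998 198 mm⁴.
By symmetry the centroid is at mid-width, x̄ = 82.5 mm.
All pieces are centred on the centroidal y-axis, so I = ΣĪ (holes subtracted) = 32 385 402 mm⁴.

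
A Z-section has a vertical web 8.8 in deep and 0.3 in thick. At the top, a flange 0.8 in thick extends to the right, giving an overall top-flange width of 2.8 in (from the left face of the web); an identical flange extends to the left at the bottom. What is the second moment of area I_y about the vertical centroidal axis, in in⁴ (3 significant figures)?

I_y ≈ 9.94 in⁴

Break the section into simple shapes (no overlaps), measuring from the bottom-left corner of the bounding box.
Web: 0.3 × 8.8, A = 2.64 in², x = 2.65 in, Ī = 0.0198 in⁴.
Top flange (beyond web): 2.5 × 0.8, A = 2 in², x = 4.05 in, Ī = 1.0417 in⁴.
Bottom flange (beyond web): 2.5 × 0.8, A = 2 in², x = 1.25 in, Ī = 1.0417 in⁴.
Centroid: x̄ = ΣA·x / ΣA = 2.65 in.
Transfer each piece to the vertical centroidal axis using Ī + A·d² with d = x − 2.65:
  web: d = 0 in → contributes +0.0198 in⁴
  top flange (beyond web): d = 1.4 in → contributes +4.9617 in⁴
  bottom flange (beyond web): d = -1.4 in → contributes +4.9617 in⁴
Total I = 9.9431 in⁴.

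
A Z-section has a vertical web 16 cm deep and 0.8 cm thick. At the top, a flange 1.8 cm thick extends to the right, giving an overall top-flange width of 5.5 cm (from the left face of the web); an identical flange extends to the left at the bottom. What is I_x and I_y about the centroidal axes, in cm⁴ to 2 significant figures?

Treat the section as a set of non-overlapping primitives; coordinates are from the bounding-box lower-left.
Web: 0.8 × 16, A = 12.8 cm², y = 8 cm, Ī = 273.1 cm⁴.
Top flange (beyond web): 4.7 × 1.8, A = 8.46 cm², y = 15.1 cm, Ī = 2.284 cm⁴.
Bottom flange (beyond web): 4.7 × 1.8, A = 8.46 cm², y = 0.9 cm, Ī = 2.284 cm⁴.
Centroid: ȳ = ΣA·y / ΣA = 8 cm.
Transfer each piece to the centroidal x-axis using Ī + A·d² with d = y − 8:
  web: d = 0 cm → contributes +273.1 cm⁴
  top flange (beyond web): d = 7.1 cm → contributes +428.8 cm⁴
  bottom flange (beyond web): d = -7.1 cm → contributes +428.8 cm⁴
Total I = 1 131 cm⁴.
For the y-axis: x̄ = 5.1 cm.
Repeating about the centroidal y-axis gives I_y = 159.8 cm⁴.

I_x ≈ 1100 cm⁴, I_y ≈ 160 cm⁴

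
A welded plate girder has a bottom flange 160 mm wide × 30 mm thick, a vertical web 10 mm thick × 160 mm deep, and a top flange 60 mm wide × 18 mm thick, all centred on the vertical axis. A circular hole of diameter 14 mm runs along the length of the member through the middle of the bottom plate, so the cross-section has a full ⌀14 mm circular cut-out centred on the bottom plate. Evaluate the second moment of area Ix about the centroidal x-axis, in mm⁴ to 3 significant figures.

Break the section into simple shapes (no overlaps), measuring from the bottom-left corner of the bounding box.
Bottom plate: 160 × 30, A = 4 800 mm², y = 15 mm, Ī = 360 000 mm⁴.
Web plate: 10 × 160, A = 1 600 mm², y = 110 mm, Ī = 3 413 333 mm⁴.
Top plate: 60 × 18, A = 1 080 mm², y = 199 mm, Ī = 29 160 mm⁴.
Hole (subtracted): ⌀14, A = 153.94 mm², y = 15 mm, Ī = 1885.7 mm⁴.
Centroid: ȳ = ΣA·y / ΣA = 62.873 mm.
Transfer each piece to the centroidal x-axis using Ī + A·d² with d = y − 62.873:
  bottom plate: d = -47.873 mm → contributes +11 360 720 mm⁴
  web plate: d = 47.127 mm → contributes +6 966 872 mm⁴
  top plate: d = 136.13 mm → contributes +20 042 188 mm⁴
  hole: d = -47.873 mm → contributes −354 684 mm⁴
Total I = 38 015 096 mm⁴.

Ix ≈ 3.80 × 10⁷ mm⁴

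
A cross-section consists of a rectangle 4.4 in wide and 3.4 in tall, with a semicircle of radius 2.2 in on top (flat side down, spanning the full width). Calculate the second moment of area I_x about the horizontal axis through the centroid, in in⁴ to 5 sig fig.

I_x ≈ 51.948 in⁴

Treat the section as a set of non-overlapping primitives; coordinates are from the bounding-box lower-left.
Rectangular body: 4.4 × 3.4, A = 14.96 in², y = 1.7 in, Ī = 14.41147 in⁴.
Semicircular cap: semicircle r = 2.2, A = 7.602654 in², y = 4.333709 in, Ī = 2.571123 in⁴.
Centroid: ȳ = ΣA·y / ΣA = 2.587448 in.
Transfer each piece to the horizontal axis through the centroid using Ī + A·d² with d = y − 2.587448:
  rectangular body: d = -0.8874478 in → contributes +26.19342 in⁴
  semicircular cap: d = 1.746261 in → contributes +25.75487 in⁴
Total I = 51.94829 in⁴.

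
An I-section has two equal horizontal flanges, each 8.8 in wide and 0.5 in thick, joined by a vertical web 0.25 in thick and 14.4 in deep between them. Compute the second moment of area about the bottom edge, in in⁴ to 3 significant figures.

I_base ≈ 1290 in⁴

Decompose the section into non-overlapping parts with the origin at the bottom-left of its bounding rectangle.
Bottom flange: 8.8 × 0.5, A = 4.4 in², y = 0.25 in, Ī = 0.091667 in⁴.
Web: 0.25 × 14.4, A = 3.6 in², y = 7.7 in, Ī = 62.208 in⁴.
Top flange: 8.8 × 0.5, A = 4.4 in², y = 15.15 in, Ī = 0.091667 in⁴.
Transfer each piece to the bottom edge using Ī + A·d² with d = y − 0:
  bottom flange: d = 0.25 in → contributes +0.36667 in⁴
  web: d = 7.7 in → contributes +275.65 in⁴
  top flange: d = 15.15 in → contributes +1 010 in⁴
Total I = 1 286 in⁴.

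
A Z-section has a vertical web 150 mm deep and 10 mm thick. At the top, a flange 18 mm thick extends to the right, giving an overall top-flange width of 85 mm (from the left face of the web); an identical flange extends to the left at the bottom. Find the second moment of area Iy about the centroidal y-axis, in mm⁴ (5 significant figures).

Split into non-overlapping primitives; take the origin at the lower-left of the bounding box.
Web: 10 × 150, A = 1 500 mm², x = 80 mm, Ī = 12 500 mm⁴.
Top flange (beyond web): 75 × 18, A = 1 350 mm², x = 122.5 mm, Ī = 632812.5 mm⁴.
Bottom flange (beyond web): 75 × 18, A = 1 350 mm², x = 37.5 mm, Ī = 632812.5 mm⁴.
Centroid: x̄ = ΣA·x / ΣA = 80 mm.
Transfer each piece to the centroidal y-axis using Ī + A·d² with d = x − 80:
  web: d = 0 mm → contributes +12 500 mm⁴
  top flange (beyond web): d = 42.5 mm → contributes +3 071 250 mm⁴
  bottom flange (beyond web): d = -42.5 mm → contributes +3 071 250 mm⁴
Total I = 6 155 000 mm⁴.

Iy ≈ 6.1550 × 10⁶ mm⁴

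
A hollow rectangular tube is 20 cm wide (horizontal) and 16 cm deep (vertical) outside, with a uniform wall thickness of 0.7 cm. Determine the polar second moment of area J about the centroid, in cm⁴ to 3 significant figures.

J ≈ 4840 cm⁴

Decompose the section into non-overlapping parts with the origin at the bottom-left of its bounding rectangle.
Outer rectangle: 20 × 16, A = 320 cm², y = 8 cm, Ī = 6826.7 cm⁴.
Inner void (subtracted): 18.6 × 14.6, A = 271.56 cm², y = 8 cm, Ī = 4823.8 cm⁴.
By symmetry the centroid is at mid-height, ȳ = 8 cm.
All pieces are centred on the centroidal x-axis, so I = ΣĪ (holes subtracted) = 2002.9 cm⁴.
Repeating about the centroidal y-axis gives I_y = 2837.6 cm⁴.
Polar second moment: J = I_x + I_y = 4840.4 cm⁴.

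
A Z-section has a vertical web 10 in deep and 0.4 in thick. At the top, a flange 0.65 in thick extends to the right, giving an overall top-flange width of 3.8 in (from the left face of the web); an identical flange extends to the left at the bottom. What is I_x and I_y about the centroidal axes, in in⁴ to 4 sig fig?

I_x ≈ 130.1 in⁴, I_y ≈ 20.27 in⁴

Decompose the section into non-overlapping parts with the origin at the bottom-left of its bounding rectangle.
Web: 0.4 × 10, A = 4 in², y = 5 in, Ī = 33.3333 in⁴.
Top flange (beyond web): 3.4 × 0.65, A = 2.21 in², y = 9.675 in, Ī = 0.0778104 in⁴.
Bottom flange (beyond web): 3.4 × 0.65, A = 2.21 in², y = 0.325 in, Ī = 0.0778104 in⁴.
Centroid: ȳ = ΣA·y / ΣA = 5 in.
Transfer each piece to the centroidal x-axis using Ī + A·d² with d = y − 5:
  web: d = 0 in → contributes +33.3333 in⁴
  top flange (beyond web): d = 4.675 in → contributes +48.3787 in⁴
  bottom flange (beyond web): d = -4.675 in → contributes +48.3787 in⁴
Total I = 130.091 in⁴.
For the y-axis: x̄ = 3.6 in.
Repeating about the centroidal y-axis gives I_y = 20.2675 in⁴.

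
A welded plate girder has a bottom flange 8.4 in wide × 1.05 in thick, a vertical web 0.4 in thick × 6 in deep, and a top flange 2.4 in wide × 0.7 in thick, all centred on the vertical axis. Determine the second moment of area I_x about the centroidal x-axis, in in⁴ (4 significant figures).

I_x ≈ 86.27 in⁴

Decompose the section into non-overlapping parts with the origin at the bottom-left of its bounding rectangle.
Bottom plate: 8.4 × 1.05, A = 8.82 in², y = 0.525 in, Ī = 0.810338 in⁴.
Web plate: 0.4 × 6, A = 2.4 in², y = 4.05 in, Ī = 7.2 in⁴.
Top plate: 2.4 × 0.7, A = 1.68 in², y = 7.4 in, Ī = 0.0686 in⁴.
Centroid: ȳ = ΣA·y / ΣA = 2.07616 in.
Transfer each piece to the centroidal x-axis using Ī + A·d² with d = y − 2.07616:
  bottom plate: d = -1.55116 in → contributes +22.0322 in⁴
  web plate: d = 1.97384 in → contributes +16.5505 in⁴
  top plate: d = 5.32384 in → contributes +47.6852 in⁴
Total I = 86.2679 in⁴.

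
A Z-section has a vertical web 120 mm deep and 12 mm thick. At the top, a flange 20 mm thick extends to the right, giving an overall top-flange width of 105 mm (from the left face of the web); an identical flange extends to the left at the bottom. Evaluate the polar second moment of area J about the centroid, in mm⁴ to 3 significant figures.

Decompose the section into non-overlapping parts with the origin at the bottom-left of its bounding rectangle.
Web: 12 × 120, A = 1 440 mm², y = 60 mm, Ī = 1 728 000 mm⁴.
Top flange (beyond web): 93 × 20, A = 1 860 mm², y = 110 mm, Ī = 62 000 mm⁴.
Bottom flange (beyond web): 93 × 20, A = 1 860 mm², y = 10 mm, Ī = 62 000 mm⁴.
Centroid: ȳ = ΣA·y / ΣA = 60 mm.
Transfer each piece to the centroidal x-axis using Ī + A·d² with d = y − 60:
  web: d = 0 mm → contributes +1 728 000 mm⁴
  top flange (beyond web): d = 50 mm → contributes +4 712 000 mm⁴
  bottom flange (beyond web): d = -50 mm → contributes +4 712 000 mm⁴
Total I = 11 152 000 mm⁴.
For the y-axis: x̄ = 99 mm.
Repeating about the centroidal y-axis gives I_y = 12 951 720 mm⁴.
Polar second moment: J = I_x + I_y = 24 103 720 mm⁴.

J ≈ 2.41 × 10⁷ mm⁴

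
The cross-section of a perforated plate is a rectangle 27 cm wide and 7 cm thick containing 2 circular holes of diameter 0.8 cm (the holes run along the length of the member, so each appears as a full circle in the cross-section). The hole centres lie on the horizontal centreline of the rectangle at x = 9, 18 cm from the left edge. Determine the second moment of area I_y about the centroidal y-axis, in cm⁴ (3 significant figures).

I_y ≈ 1.15 × 10⁴ cm⁴

Break the section into simple shapes (no overlaps), measuring from the bottom-left corner of the bounding box.
Plate: 27 × 7, A = 189 cm², x = 13.5 cm, Ī = 11 482 cm⁴.
Hole 1 (subtracted): ⌀0.8, A = 0.50265 cm², x = 9 cm, Ī = 0.020106 cm⁴.
Hole 2 (subtracted): ⌀0.8, A = 0.50265 cm², x = 18 cm, Ī = 0.020106 cm⁴.
By symmetry the centroid is at mid-width, x̄ = 13.5 cm.
Transfer each piece to the centroidal y-axis using Ī + A·d² with d = x − 13.5:
  plate: d = 0 cm → contributes +11 482 cm⁴
  hole 1: d = -4.5 cm → contributes −10.199 cm⁴
  hole 2: d = 4.5 cm → contributes −10.199 cm⁴
Total I = 11 461 cm⁴.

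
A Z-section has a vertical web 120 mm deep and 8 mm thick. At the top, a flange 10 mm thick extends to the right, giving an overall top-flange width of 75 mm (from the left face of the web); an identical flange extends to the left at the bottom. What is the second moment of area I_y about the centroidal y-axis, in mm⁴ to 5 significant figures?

I_y ≈ 2.3908 × 10⁶ mm⁴

Split into non-overlapping primitives; take the origin at the lower-left of the bounding box.
Web: 8 × 120, A = 960 mm², x = 71 mm, Ī = 5 120 mm⁴.
Top flange (beyond web): 67 × 10, A = 670 mm², x = 108.5 mm, Ī = 250635.8 mm⁴.
Bottom flange (beyond web): 67 × 10, A = 670 mm², x = 33.5 mm, Ī = 250635.8 mm⁴.
Centroid: x̄ = ΣA·x / ΣA = 71 mm.
Transfer each piece to the centroidal y-axis using Ī + A·d² with d = x − 71:
  web: d = 0 mm → contributes +5 120 mm⁴
  top flange (beyond web): d = 37.5 mm → contributes +1 192 823 mm⁴
  bottom flange (beyond web): d = -37.5 mm → contributes +1 192 823 mm⁴
Total I = 2 390 767 mm⁴.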